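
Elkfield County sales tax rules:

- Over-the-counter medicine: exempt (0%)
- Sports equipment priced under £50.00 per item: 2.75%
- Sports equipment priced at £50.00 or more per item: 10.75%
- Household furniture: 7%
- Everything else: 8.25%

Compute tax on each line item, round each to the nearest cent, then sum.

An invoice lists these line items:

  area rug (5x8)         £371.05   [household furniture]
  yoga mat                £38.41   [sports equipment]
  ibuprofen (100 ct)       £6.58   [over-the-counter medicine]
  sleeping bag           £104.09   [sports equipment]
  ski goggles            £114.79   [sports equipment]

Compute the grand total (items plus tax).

Area rug (5x8) £371.05: household furniture → 7% → £25.97
Yoga mat £38.41: sports equipment, under £50.00 → 2.75% → £1.06
Ibuprofen (100 ct) £6.58: over-the-counter medicine → 0% → £0.00
Sleeping bag £104.09: sports equipment, £50.00 or more → 10.75% → £11.19
Ski goggles £114.79: sports equipment, £50.00 or more → 10.75% → £12.34
Subtotal = £634.92; tax = £50.56; total due = £685.48

£685.48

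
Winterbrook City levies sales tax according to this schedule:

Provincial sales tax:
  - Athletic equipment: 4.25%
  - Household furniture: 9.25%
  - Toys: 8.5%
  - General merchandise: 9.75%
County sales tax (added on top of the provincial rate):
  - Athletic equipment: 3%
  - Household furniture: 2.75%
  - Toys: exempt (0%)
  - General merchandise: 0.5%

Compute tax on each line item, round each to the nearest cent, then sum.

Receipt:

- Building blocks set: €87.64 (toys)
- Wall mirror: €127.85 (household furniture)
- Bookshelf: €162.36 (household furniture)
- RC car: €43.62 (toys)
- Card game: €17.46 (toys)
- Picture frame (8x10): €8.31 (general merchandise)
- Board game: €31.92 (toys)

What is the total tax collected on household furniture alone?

€34.82

Wall mirror €127.85: household furniture → 9.25% + 2.75% county = 12% → €15.34
Bookshelf €162.36: household furniture → 9.25% + 2.75% county = 12% → €19.48
Tax on household furniture = €15.34 + €19.48 = €34.82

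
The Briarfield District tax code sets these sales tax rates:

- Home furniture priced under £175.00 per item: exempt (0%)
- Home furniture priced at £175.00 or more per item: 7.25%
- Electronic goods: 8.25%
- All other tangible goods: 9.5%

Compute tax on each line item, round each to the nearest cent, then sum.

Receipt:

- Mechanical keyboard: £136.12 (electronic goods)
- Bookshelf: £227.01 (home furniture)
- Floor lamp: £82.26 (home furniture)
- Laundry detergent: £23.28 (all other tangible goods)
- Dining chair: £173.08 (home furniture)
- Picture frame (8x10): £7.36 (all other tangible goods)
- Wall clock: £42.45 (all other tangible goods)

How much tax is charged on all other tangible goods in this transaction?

Laundry detergent £23.28: all other tangible goods → 9.5% → £2.21
Picture frame (8x10) £7.36: all other tangible goods → 9.5% → £0.70
Wall clock £42.45: all other tangible goods → 9.5% → £4.03
Tax on all other tangible goods = £2.21 + £0.70 + £4.03 = £6.94

£6.94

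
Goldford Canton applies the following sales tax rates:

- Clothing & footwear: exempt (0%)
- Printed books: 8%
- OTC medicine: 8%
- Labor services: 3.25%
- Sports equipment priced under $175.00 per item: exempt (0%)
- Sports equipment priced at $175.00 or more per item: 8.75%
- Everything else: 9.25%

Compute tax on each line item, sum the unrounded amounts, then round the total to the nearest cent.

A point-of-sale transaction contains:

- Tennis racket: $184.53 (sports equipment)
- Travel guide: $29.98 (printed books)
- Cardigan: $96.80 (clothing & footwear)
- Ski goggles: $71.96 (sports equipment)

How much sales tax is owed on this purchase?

Tennis racket $184.53: sports equipment, $175.00 or more → 8.75% → $16.146375
Travel guide $29.98: printed books → 8% → $2.3984
Cardigan $96.80: clothing & footwear → 0% → $0.00
Ski goggles $71.96: sports equipment, under $175.00 → 0% → $0.00
Unrounded tax sum = $18.544775 → $18.54

$18.54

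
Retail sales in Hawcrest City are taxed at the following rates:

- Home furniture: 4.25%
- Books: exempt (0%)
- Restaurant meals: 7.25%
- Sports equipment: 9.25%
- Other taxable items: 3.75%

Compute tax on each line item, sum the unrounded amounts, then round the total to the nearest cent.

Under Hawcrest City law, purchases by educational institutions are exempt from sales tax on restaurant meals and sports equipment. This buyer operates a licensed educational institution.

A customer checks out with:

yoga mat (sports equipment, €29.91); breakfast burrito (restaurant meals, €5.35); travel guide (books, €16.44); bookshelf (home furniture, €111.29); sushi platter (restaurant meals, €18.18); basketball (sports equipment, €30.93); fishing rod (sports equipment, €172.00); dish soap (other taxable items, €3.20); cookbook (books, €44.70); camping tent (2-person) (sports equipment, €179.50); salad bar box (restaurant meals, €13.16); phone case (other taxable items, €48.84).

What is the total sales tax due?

€6.68

Yoga mat €29.91: sports equipment, buyer-exempt → 0% → €0.00
Breakfast burrito €5.35: restaurant meals, buyer-exempt → 0% → €0.00
Travel guide €16.44: books → 0% → €0.00
Bookshelf €111.29: home furniture → 4.25% → €4.729825
Sushi platter €18.18: restaurant meals, buyer-exempt → 0% → €0.00
Basketball €30.93: sports equipment, buyer-exempt → 0% → €0.00
Fishing rod €172.00: sports equipment, buyer-exempt → 0% → €0.00
Dish soap €3.20: other taxable items → 3.75% → €0.12
Cookbook €44.70: books → 0% → €0.00
Camping tent (2-person) €179.50: sports equipment, buyer-exempt → 0% → €0.00
Salad bar box €13.16: restaurant meals, buyer-exempt → 0% → €0.00
Phone case €48.84: other taxable items → 3.75% → €1.8315
Unrounded tax sum = €6.681325 → €6.68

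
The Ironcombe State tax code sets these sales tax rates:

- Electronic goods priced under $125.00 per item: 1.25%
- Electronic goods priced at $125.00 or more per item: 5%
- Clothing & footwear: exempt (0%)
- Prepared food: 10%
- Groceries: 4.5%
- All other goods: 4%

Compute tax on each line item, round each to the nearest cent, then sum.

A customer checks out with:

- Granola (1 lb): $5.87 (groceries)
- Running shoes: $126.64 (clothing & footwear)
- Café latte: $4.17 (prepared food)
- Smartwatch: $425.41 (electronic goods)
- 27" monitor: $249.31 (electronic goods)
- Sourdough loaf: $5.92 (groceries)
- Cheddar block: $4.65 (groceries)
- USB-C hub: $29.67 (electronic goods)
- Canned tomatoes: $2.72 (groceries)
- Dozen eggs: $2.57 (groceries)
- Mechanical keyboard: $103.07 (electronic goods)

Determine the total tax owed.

$36.80

Granola (1 lb) $5.87: groceries → 4.5% → $0.26
Running shoes $126.64: clothing & footwear → 0% → $0.00
Café latte $4.17: prepared food → 10% → $0.42
Smartwatch $425.41: electronic goods, $125.00 or more → 5% → $21.27
27" monitor $249.31: electronic goods, $125.00 or more → 5% → $12.47
Sourdough loaf $5.92: groceries → 4.5% → $0.27
Cheddar block $4.65: groceries → 4.5% → $0.21
USB-C hub $29.67: electronic goods, under $125.00 → 1.25% → $0.37
Canned tomatoes $2.72: groceries → 4.5% → $0.12
Dozen eggs $2.57: groceries → 4.5% → $0.12
Mechanical keyboard $103.07: electronic goods, under $125.00 → 1.25% → $1.29
Total tax = $0.26 + $0.42 + $21.27 + $12.47 + $0.27 + $0.21 + $0.37 + $0.12 + $0.12 + $1.29 = $36.80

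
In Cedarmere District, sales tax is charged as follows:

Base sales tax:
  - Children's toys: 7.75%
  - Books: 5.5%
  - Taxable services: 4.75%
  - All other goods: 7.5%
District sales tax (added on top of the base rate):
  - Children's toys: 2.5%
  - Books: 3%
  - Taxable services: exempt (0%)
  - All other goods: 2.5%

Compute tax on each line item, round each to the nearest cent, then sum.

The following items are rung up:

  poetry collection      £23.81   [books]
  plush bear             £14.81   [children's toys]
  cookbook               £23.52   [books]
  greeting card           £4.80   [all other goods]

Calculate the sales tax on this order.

£6.02

Poetry collection £23.81: books → 5.5% + 3% district = 8.5% → £2.02
Plush bear £14.81: children's toys → 7.75% + 2.5% district = 10.25% → £1.52
Cookbook £23.52: books → 5.5% + 3% district = 8.5% → £2.00
Greeting card £4.80: all other goods → 7.5% + 2.5% district = 10% → £0.48
Total tax = £2.02 + £1.52 + £2.00 + £0.48 = £6.02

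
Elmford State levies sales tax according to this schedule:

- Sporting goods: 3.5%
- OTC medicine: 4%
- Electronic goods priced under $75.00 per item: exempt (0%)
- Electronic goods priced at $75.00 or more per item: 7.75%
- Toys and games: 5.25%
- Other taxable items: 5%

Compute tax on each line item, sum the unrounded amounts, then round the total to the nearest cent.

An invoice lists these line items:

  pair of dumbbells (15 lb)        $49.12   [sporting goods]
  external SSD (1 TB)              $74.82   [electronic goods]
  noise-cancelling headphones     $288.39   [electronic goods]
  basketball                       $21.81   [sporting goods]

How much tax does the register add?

$24.83

Pair of dumbbells (15 lb) $49.12: sporting goods → 3.5% → $1.7192
External SSD (1 TB) $74.82: electronic goods, under $75.00 → 0% → $0.00
Noise-cancelling headphones $288.39: electronic goods, $75.00 or more → 7.75% → $22.350225
Basketball $21.81: sporting goods → 3.5% → $0.76335
Unrounded tax sum = $24.832775 → $24.83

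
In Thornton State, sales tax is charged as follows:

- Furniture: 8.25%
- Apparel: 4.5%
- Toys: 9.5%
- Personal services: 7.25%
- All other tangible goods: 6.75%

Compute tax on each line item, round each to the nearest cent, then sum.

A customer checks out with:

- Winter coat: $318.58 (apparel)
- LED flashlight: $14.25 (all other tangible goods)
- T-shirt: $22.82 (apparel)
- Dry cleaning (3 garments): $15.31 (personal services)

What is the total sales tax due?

Winter coat $318.58: apparel → 4.5% → $14.34
LED flashlight $14.25: all other tangible goods → 6.75% → $0.96
T-shirt $22.82: apparel → 4.5% → $1.03
Dry cleaning (3 garments) $15.31: personal services → 7.25% → $1.11
Total tax = $14.34 + $0.96 + $1.03 + $1.11 = $17.44

$17.44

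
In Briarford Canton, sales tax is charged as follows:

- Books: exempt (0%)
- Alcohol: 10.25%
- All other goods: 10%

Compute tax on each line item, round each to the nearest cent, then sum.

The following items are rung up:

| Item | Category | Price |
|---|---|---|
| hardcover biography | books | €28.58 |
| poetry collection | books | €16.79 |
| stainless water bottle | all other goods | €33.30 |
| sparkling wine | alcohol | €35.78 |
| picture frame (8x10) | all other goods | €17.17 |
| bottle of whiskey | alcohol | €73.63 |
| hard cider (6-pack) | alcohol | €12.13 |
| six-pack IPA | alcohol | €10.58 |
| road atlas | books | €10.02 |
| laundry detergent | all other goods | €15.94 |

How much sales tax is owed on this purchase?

€20.18

Hardcover biography €28.58: books → 0% → €0.00
Poetry collection €16.79: books → 0% → €0.00
Stainless water bottle €33.30: all other goods → 10% → €3.33
Sparkling wine €35.78: alcohol → 10.25% → €3.67
Picture frame (8x10) €17.17: all other goods → 10% → €1.72
Bottle of whiskey €73.63: alcohol → 10.25% → €7.55
Hard cider (6-pack) €12.13: alcohol → 10.25% → €1.24
Six-pack IPA €10.58: alcohol → 10.25% → €1.08
Road atlas €10.02: books → 0% → €0.00
Laundry detergent €15.94: all other goods → 10% → €1.59
Total tax = €3.33 + €3.67 + €1.72 + €7.55 + €1.24 + €1.08 + €1.59 = €20.18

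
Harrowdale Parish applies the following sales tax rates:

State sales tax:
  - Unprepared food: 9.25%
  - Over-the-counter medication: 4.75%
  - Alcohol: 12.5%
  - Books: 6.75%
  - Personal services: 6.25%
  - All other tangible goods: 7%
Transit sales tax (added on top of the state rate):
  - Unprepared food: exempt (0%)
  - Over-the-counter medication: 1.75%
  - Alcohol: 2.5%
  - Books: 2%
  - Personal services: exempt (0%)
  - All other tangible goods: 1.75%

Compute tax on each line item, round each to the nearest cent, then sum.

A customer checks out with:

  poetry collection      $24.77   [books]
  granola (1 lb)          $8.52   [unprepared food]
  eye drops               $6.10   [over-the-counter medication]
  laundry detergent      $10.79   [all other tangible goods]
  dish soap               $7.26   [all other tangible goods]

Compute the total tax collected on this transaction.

Poetry collection $24.77: books → 6.75% + 2% transit = 8.75% → $2.17
Granola (1 lb) $8.52: unprepared food → 9.25% + 0% transit = 9.25% → $0.79
Eye drops $6.10: over-the-counter medication → 4.75% + 1.75% transit = 6.5% → $0.40
Laundry detergent $10.79: all other tangible goods → 7% + 1.75% transit = 8.75% → $0.94
Dish soap $7.26: all other tangible goods → 7% + 1.75% transit = 8.75% → $0.64
Total tax = $2.17 + $0.79 + $0.40 + $0.94 + $0.64 = $4.94

$4.94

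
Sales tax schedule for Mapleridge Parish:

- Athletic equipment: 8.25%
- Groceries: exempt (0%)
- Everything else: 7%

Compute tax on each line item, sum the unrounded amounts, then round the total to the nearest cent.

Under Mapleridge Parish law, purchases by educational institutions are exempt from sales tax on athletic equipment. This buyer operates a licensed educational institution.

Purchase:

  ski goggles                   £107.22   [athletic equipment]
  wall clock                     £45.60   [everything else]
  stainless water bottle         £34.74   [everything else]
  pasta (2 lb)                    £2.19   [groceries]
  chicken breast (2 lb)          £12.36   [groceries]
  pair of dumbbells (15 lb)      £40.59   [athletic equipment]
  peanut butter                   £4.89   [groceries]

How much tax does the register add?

£5.62

Ski goggles £107.22: athletic equipment, buyer-exempt → 0% → £0.00
Wall clock £45.60: everything else → 7% → £3.192
Stainless water bottle £34.74: everything else → 7% → £2.4318
Pasta (2 lb) £2.19: groceries → 0% → £0.00
Chicken breast (2 lb) £12.36: groceries → 0% → £0.00
Pair of dumbbells (15 lb) £40.59: athletic equipment, buyer-exempt → 0% → £0.00
Peanut butter £4.89: groceries → 0% → £0.00
Unrounded tax sum = £5.6238 → £5.62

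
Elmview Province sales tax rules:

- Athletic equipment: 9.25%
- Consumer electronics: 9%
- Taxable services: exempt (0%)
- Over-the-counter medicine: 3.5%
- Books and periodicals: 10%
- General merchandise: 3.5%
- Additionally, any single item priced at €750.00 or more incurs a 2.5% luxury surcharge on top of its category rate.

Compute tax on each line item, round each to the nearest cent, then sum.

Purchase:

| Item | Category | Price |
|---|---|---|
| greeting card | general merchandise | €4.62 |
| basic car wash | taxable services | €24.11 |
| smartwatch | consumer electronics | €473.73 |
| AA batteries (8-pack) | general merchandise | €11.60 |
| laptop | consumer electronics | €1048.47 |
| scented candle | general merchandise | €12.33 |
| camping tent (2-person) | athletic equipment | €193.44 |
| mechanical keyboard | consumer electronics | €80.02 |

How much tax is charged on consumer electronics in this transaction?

Smartwatch €473.73: consumer electronics → 9% → €42.64
Laptop €1048.47: consumer electronics → 9% + 2.5% surcharge = 11.5% → €120.57
Mechanical keyboard €80.02: consumer electronics → 9% → €7.20
Tax on consumer electronics = €42.64 + €120.57 + €7.20 = €170.41

€170.41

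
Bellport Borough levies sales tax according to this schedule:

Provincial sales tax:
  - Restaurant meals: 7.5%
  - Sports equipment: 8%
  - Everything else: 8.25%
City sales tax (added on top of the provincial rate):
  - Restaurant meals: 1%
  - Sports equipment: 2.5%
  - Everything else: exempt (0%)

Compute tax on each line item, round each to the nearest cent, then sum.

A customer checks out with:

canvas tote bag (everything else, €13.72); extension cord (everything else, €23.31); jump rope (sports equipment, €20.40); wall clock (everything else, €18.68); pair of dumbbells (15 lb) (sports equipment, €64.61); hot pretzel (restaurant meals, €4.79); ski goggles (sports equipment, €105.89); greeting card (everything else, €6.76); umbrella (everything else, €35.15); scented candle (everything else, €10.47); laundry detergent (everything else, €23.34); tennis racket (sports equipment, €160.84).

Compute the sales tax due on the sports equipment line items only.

Jump rope €20.40: sports equipment → 8% + 2.5% city = 10.5% → €2.14
Pair of dumbbells (15 lb) €64.61: sports equipment → 8% + 2.5% city = 10.5% → €6.78
Ski goggles €105.89: sports equipment → 8% + 2.5% city = 10.5% → €11.12
Tennis racket €160.84: sports equipment → 8% + 2.5% city = 10.5% → €16.89
Tax on sports equipment = €2.14 + €6.78 + €11.12 + €16.89 = €36.93

€36.93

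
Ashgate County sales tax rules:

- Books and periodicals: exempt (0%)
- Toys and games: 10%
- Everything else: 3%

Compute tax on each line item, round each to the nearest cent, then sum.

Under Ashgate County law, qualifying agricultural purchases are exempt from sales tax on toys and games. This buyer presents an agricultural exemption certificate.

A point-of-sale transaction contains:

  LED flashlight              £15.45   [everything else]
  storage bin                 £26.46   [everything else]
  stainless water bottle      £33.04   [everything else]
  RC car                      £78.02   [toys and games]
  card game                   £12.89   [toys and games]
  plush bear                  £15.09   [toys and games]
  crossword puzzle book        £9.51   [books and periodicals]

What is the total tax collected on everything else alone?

LED flashlight £15.45: everything else → 3% → £0.46
Storage bin £26.46: everything else → 3% → £0.79
Stainless water bottle £33.04: everything else → 3% → £0.99
Tax on everything else = £0.46 + £0.79 + £0.99 = £2.24

£2.24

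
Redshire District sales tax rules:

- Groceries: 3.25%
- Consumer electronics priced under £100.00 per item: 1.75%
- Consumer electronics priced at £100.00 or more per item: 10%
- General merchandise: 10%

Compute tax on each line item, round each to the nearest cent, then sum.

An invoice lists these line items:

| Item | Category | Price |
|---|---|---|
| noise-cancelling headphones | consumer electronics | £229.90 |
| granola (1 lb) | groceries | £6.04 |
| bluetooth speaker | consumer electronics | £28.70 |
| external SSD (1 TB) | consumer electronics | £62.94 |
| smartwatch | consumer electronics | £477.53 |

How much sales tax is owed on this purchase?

£72.54

Noise-cancelling headphones £229.90: consumer electronics, £100.00 or more → 10% → £22.99
Granola (1 lb) £6.04: groceries → 3.25% → £0.20
Bluetooth speaker £28.70: consumer electronics, under £100.00 → 1.75% → £0.50
External SSD (1 TB) £62.94: consumer electronics, under £100.00 → 1.75% → £1.10
Smartwatch £477.53: consumer electronics, £100.00 or more → 10% → £47.75
Total tax = £22.99 + £0.20 + £0.50 + £1.10 + £47.75 = £72.54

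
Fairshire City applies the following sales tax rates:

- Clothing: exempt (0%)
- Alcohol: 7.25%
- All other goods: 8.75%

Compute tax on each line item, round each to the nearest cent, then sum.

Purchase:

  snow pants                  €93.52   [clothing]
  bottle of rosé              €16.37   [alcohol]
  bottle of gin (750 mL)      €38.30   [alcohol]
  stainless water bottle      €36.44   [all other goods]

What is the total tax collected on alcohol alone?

Bottle of rosé €16.37: alcohol → 7.25% → €1.19
Bottle of gin (750 mL) €38.30: alcohol → 7.25% → €2.78
Tax on alcohol = €1.19 + €2.78 = €3.97

€3.97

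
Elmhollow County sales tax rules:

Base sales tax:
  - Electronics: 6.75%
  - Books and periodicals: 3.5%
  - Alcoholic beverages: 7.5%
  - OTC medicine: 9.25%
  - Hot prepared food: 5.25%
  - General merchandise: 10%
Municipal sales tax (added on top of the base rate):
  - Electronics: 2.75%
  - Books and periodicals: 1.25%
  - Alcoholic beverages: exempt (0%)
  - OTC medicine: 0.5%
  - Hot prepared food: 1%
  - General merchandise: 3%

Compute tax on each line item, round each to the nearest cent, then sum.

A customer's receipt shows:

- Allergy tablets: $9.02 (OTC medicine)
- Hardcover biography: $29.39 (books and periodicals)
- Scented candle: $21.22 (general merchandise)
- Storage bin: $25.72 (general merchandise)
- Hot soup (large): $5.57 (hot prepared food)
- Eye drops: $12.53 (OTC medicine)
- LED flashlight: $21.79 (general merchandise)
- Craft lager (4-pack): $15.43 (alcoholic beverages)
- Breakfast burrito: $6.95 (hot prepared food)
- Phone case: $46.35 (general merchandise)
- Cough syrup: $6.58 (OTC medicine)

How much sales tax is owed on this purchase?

$21.04

Allergy tablets $9.02: OTC medicine → 9.25% + 0.5% municipal = 9.75% → $0.88
Hardcover biography $29.39: books and periodicals → 3.5% + 1.25% municipal = 4.75% → $1.40
Scented candle $21.22: general merchandise → 10% + 3% municipal = 13% → $2.76
Storage bin $25.72: general merchandise → 10% + 3% municipal = 13% → $3.34
Hot soup (large) $5.57: hot prepared food → 5.25% + 1% municipal = 6.25% → $0.35
Eye drops $12.53: OTC medicine → 9.25% + 0.5% municipal = 9.75% → $1.22
LED flashlight $21.79: general merchandise → 10% + 3% municipal = 13% → $2.83
Craft lager (4-pack) $15.43: alcoholic beverages → 7.5% + 0% municipal = 7.5% → $1.16
Breakfast burrito $6.95: hot prepared food → 5.25% + 1% municipal = 6.25% → $0.43
Phone case $46.35: general merchandise → 10% + 3% municipal = 13% → $6.03
Cough syrup $6.58: OTC medicine → 9.25% + 0.5% municipal = 9.75% → $0.64
Total tax = $0.88 + $1.40 + $2.76 + $3.34 + $0.35 + $1.22 + $2.83 + $1.16 + $0.43 + $6.03 + $0.64 = $21.04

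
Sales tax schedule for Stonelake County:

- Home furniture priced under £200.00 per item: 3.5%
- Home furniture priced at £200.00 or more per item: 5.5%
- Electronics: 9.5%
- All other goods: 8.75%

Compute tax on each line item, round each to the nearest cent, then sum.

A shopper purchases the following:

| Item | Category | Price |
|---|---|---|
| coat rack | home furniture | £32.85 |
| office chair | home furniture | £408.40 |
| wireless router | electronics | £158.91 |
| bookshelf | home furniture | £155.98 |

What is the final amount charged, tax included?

Coat rack £32.85: home furniture, under £200.00 → 3.5% → £1.15
Office chair £408.40: home furniture, £200.00 or more → 5.5% → £22.46
Wireless router £158.91: electronics → 9.5% → £15.10
Bookshelf £155.98: home furniture, under £200.00 → 3.5% → £5.46
Subtotal = £756.14; tax = £44.17; total due = £800.31

£800.31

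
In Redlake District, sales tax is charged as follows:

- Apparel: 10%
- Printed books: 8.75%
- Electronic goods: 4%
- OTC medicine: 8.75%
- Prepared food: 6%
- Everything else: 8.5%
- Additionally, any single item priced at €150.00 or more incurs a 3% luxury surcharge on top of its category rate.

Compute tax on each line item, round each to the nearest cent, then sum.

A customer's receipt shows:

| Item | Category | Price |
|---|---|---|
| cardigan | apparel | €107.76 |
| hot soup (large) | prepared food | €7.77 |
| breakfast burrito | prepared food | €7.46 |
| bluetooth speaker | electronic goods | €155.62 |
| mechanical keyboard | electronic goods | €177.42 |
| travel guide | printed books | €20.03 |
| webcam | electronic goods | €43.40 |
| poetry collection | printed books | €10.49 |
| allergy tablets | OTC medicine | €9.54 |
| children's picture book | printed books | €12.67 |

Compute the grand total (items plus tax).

€593.52

Cardigan €107.76: apparel → 10% → €10.78
Hot soup (large) €7.77: prepared food → 6% → €0.47
Breakfast burrito €7.46: prepared food → 6% → €0.45
Bluetooth speaker €155.62: electronic goods → 4% + 3% surcharge = 7% → €10.89
Mechanical keyboard €177.42: electronic goods → 4% + 3% surcharge = 7% → €12.42
Travel guide €20.03: printed books → 8.75% → €1.75
Webcam €43.40: electronic goods → 4% → €1.74
Poetry collection €10.49: printed books → 8.75% → €0.92
Allergy tablets €9.54: OTC medicine → 8.75% → €0.83
Children's picture book €12.67: printed books → 8.75% → €1.11
Subtotal = €552.16; tax = €41.36; total due = €593.52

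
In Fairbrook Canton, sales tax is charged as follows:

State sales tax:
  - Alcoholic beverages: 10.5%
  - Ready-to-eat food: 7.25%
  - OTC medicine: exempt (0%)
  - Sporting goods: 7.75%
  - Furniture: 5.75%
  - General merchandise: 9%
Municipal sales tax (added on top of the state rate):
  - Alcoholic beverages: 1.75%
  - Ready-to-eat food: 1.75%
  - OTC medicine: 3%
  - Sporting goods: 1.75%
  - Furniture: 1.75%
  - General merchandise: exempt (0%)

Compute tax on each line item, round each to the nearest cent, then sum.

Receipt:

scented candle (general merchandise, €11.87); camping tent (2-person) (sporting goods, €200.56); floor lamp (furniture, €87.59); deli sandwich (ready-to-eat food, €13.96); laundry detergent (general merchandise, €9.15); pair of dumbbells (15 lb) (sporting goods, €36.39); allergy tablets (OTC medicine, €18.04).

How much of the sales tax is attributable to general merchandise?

Scented candle €11.87: general merchandise → 9% + 0% municipal = 9% → €1.07
Laundry detergent €9.15: general merchandise → 9% + 0% municipal = 9% → €0.82
Tax on general merchandise = €1.07 + €0.82 = €1.89

€1.89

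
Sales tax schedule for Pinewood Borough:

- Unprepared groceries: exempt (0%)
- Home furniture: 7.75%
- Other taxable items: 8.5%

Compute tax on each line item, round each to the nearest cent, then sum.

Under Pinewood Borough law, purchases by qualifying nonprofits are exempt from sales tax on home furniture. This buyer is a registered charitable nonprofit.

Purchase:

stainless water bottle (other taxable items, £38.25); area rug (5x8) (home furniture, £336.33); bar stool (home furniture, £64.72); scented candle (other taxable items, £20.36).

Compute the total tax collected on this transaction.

Stainless water bottle £38.25: other taxable items → 8.5% → £3.25
Area rug (5x8) £336.33: home furniture, buyer-exempt → 0% → £0.00
Bar stool £64.72: home furniture, buyer-exempt → 0% → £0.00
Scented candle £20.36: other taxable items → 8.5% → £1.73
Total tax = £3.25 + £1.73 = £4.98

£4.98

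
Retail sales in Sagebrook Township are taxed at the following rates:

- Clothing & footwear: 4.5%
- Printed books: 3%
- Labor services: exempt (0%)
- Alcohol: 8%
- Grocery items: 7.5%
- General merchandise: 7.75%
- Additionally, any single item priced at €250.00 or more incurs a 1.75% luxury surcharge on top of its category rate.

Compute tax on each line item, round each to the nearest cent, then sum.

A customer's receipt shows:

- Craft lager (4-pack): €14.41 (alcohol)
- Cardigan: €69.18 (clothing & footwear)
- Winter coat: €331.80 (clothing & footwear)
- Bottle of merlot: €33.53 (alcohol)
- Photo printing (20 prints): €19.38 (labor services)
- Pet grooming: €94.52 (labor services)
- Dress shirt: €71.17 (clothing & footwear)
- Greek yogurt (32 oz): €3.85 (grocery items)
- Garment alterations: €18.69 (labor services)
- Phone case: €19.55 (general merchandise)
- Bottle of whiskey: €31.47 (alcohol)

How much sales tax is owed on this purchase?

Craft lager (4-pack) €14.41: alcohol → 8% → €1.15
Cardigan €69.18: clothing & footwear → 4.5% → €3.11
Winter coat €331.80: clothing & footwear → 4.5% + 1.75% surcharge = 6.25% → €20.74
Bottle of merlot €33.53: alcohol → 8% → €2.68
Photo printing (20 prints) €19.38: labor services → 0% → €0.00
Pet grooming €94.52: labor services → 0% → €0.00
Dress shirt €71.17: clothing & footwear → 4.5% → €3.20
Greek yogurt (32 oz) €3.85: grocery items → 7.5% → €0.29
Garment alterations €18.69: labor services → 0% → €0.00
Phone case €19.55: general merchandise → 7.75% → €1.52
Bottle of whiskey €31.47: alcohol → 8% → €2.52
Total tax = €1.15 + €3.11 + €20.74 + €2.68 + €3.20 + €0.29 + €1.52 + €2.52 = €35.21

€35.21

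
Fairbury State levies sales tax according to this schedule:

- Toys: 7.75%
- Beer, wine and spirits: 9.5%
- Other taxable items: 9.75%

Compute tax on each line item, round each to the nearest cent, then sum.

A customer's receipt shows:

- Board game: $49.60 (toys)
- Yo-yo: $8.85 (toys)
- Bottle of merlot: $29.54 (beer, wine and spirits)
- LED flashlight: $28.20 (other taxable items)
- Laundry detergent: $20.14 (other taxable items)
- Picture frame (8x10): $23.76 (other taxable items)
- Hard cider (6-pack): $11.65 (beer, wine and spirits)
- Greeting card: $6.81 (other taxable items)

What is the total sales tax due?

$16.14

Board game $49.60: toys → 7.75% → $3.84
Yo-yo $8.85: toys → 7.75% → $0.69
Bottle of merlot $29.54: beer, wine and spirits → 9.5% → $2.81
LED flashlight $28.20: other taxable items → 9.75% → $2.75
Laundry detergent $20.14: other taxable items → 9.75% → $1.96
Picture frame (8x10) $23.76: other taxable items → 9.75% → $2.32
Hard cider (6-pack) $11.65: beer, wine and spirits → 9.5% → $1.11
Greeting card $6.81: other taxable items → 9.75% → $0.66
Total tax = $3.84 + $0.69 + $2.81 + $2.75 + $1.96 + $2.32 + $1.11 + $0.66 = $16.14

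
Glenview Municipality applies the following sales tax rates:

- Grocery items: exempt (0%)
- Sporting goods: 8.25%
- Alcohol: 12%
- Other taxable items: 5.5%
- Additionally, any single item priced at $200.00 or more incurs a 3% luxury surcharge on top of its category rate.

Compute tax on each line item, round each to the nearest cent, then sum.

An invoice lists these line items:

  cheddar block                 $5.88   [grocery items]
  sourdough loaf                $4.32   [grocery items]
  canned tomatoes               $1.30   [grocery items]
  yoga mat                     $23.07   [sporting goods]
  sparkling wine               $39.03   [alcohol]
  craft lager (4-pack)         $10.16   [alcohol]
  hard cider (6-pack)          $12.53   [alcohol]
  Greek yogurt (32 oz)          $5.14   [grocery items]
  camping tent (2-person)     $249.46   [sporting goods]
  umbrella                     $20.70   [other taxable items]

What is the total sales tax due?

$38.50

Cheddar block $5.88: grocery items → 0% → $0.00
Sourdough loaf $4.32: grocery items → 0% → $0.00
Canned tomatoes $1.30: grocery items → 0% → $0.00
Yoga mat $23.07: sporting goods → 8.25% → $1.90
Sparkling wine $39.03: alcohol → 12% → $4.68
Craft lager (4-pack) $10.16: alcohol → 12% → $1.22
Hard cider (6-pack) $12.53: alcohol → 12% → $1.50
Greek yogurt (32 oz) $5.14: grocery items → 0% → $0.00
Camping tent (2-person) $249.46: sporting goods → 8.25% + 3% surcharge = 11.25% → $28.06
Umbrella $20.70: other taxable items → 5.5% → $1.14
Total tax = $1.90 + $4.68 + $1.22 + $1.50 + $28.06 + $1.14 = $38.50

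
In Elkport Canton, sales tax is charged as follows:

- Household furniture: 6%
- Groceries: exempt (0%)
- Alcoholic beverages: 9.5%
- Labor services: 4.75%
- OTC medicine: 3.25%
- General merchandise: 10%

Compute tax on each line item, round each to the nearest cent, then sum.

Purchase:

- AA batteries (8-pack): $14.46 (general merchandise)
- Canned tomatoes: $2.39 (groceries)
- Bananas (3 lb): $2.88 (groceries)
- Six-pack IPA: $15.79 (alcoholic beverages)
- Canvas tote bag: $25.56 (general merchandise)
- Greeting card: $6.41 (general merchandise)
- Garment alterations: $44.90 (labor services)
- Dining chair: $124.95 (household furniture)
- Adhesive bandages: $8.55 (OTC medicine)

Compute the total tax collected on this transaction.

AA batteries (8-pack) $14.46: general merchandise → 10% → $1.45
Canned tomatoes $2.39: groceries → 0% → $0.00
Bananas (3 lb) $2.88: groceries → 0% → $0.00
Six-pack IPA $15.79: alcoholic beverages → 9.5% → $1.50
Canvas tote bag $25.56: general merchandise → 10% → $2.56
Greeting card $6.41: general merchandise → 10% → $0.64
Garment alterations $44.90: labor services → 4.75% → $2.13
Dining chair $124.95: household furniture → 6% → $7.50
Adhesive bandages $8.55: OTC medicine → 3.25% → $0.28
Total tax = $1.45 + $1.50 + $2.56 + $0.64 + $2.13 + $7.50 + $0.28 = $16.06

$16.06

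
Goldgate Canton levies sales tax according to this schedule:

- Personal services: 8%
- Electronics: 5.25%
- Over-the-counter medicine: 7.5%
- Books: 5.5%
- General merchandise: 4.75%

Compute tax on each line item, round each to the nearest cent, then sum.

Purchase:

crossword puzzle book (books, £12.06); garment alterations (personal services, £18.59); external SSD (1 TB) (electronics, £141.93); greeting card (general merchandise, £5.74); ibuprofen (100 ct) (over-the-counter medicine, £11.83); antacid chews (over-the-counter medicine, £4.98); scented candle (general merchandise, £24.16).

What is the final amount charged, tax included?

Crossword puzzle book £12.06: books → 5.5% → £0.66
Garment alterations £18.59: personal services → 8% → £1.49
External SSD (1 TB) £141.93: electronics → 5.25% → £7.45
Greeting card £5.74: general merchandise → 4.75% → £0.27
Ibuprofen (100 ct) £11.83: over-the-counter medicine → 7.5% → £0.89
Antacid chews £4.98: over-the-counter medicine → 7.5% → £0.37
Scented candle £24.16: general merchandise → 4.75% → £1.15
Subtotal = £219.29; tax = £12.28; total due = £231.57

£231.57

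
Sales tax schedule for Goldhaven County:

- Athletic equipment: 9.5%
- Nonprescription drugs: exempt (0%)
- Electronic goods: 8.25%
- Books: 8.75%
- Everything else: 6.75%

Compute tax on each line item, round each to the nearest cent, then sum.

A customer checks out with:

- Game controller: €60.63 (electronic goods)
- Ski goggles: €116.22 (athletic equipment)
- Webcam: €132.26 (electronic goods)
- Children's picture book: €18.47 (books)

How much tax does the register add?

Game controller €60.63: electronic goods → 8.25% → €5.00
Ski goggles €116.22: athletic equipment → 9.5% → €11.04
Webcam €132.26: electronic goods → 8.25% → €10.91
Children's picture book €18.47: books → 8.75% → €1.62
Total tax = €5.00 + €11.04 + €10.91 + €1.62 = €28.57

€28.57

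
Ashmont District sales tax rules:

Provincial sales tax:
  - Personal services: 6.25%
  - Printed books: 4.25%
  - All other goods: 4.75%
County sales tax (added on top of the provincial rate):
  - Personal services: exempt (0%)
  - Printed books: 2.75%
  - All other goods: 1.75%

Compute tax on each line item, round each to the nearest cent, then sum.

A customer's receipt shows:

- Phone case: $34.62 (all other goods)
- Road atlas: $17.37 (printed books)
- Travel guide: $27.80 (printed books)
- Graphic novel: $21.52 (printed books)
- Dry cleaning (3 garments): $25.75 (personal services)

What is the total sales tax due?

Phone case $34.62: all other goods → 4.75% + 1.75% county = 6.5% → $2.25
Road atlas $17.37: printed books → 4.25% + 2.75% county = 7% → $1.22
Travel guide $27.80: printed books → 4.25% + 2.75% county = 7% → $1.95
Graphic novel $21.52: printed books → 4.25% + 2.75% county = 7% → $1.51
Dry cleaning (3 garments) $25.75: personal services → 6.25% + 0% county = 6.25% → $1.61
Total tax = $2.25 + $1.22 + $1.95 + $1.51 + $1.61 = $8.54

$8.54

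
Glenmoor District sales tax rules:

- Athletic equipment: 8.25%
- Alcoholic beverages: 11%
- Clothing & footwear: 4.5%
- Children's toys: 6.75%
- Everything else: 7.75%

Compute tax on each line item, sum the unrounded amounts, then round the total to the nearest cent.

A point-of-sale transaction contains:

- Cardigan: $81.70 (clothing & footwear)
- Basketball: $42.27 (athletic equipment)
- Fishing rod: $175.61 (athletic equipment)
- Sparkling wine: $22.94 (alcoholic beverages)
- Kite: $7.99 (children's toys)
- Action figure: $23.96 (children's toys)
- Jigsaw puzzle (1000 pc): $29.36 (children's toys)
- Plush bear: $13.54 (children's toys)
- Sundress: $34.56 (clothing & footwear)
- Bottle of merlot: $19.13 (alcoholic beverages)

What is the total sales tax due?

Cardigan $81.70: clothing & footwear → 4.5% → $3.6765
Basketball $42.27: athletic equipment → 8.25% → $3.487275
Fishing rod $175.61: athletic equipment → 8.25% → $14.487825
Sparkling wine $22.94: alcoholic beverages → 11% → $2.5234
Kite $7.99: children's toys → 6.75% → $0.539325
Action figure $23.96: children's toys → 6.75% → $1.6173
Jigsaw puzzle (1000 pc) $29.36: children's toys → 6.75% → $1.9818
Plush bear $13.54: children's toys → 6.75% → $0.91395
Sundress $34.56: clothing & footwear → 4.5% → $1.5552
Bottle of merlot $19.13: alcoholic beverages → 11% → $2.1043
Unrounded tax sum = $32.886875 → $32.89

$32.89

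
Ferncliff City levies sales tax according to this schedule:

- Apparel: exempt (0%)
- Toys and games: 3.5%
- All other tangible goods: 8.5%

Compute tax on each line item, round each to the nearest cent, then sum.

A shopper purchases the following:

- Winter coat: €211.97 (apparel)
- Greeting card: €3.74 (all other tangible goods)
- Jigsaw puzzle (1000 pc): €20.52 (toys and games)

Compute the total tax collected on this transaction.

€1.04

Winter coat €211.97: apparel → 0% → €0.00
Greeting card €3.74: all other tangible goods → 8.5% → €0.32
Jigsaw puzzle (1000 pc) €20.52: toys and games → 3.5% → €0.72
Total tax = €0.32 + €0.72 = €1.04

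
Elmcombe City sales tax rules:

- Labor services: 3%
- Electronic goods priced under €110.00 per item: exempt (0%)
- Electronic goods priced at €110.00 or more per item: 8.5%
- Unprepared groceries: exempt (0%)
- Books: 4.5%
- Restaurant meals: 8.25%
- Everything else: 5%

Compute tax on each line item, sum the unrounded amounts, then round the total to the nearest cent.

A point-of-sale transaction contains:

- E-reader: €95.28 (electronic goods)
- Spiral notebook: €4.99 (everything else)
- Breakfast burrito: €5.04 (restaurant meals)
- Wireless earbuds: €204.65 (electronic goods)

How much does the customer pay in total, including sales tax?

€328.02

E-reader €95.28: electronic goods, under €110.00 → 0% → €0.00
Spiral notebook €4.99: everything else → 5% → €0.2495
Breakfast burrito €5.04: restaurant meals → 8.25% → €0.4158
Wireless earbuds €204.65: electronic goods, €110.00 or more → 8.5% → €17.39525
Subtotal = €309.96; unrounded tax = €18.06055 → €18.06; total due = €328.02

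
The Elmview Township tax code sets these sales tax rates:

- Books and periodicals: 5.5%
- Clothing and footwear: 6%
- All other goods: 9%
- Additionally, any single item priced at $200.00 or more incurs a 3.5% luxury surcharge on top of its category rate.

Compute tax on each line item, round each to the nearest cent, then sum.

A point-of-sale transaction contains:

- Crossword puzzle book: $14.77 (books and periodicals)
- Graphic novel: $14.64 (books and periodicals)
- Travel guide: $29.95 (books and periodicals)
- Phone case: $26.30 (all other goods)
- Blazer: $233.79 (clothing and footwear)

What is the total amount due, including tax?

Crossword puzzle book $14.77: books and periodicals → 5.5% → $0.81
Graphic novel $14.64: books and periodicals → 5.5% → $0.81
Travel guide $29.95: books and periodicals → 5.5% → $1.65
Phone case $26.30: all other goods → 9% → $2.37
Blazer $233.79: clothing and footwear → 6% + 3.5% surcharge = 9.5% → $22.21
Subtotal = $319.45; tax = $27.85; total due = $347.30

$347.30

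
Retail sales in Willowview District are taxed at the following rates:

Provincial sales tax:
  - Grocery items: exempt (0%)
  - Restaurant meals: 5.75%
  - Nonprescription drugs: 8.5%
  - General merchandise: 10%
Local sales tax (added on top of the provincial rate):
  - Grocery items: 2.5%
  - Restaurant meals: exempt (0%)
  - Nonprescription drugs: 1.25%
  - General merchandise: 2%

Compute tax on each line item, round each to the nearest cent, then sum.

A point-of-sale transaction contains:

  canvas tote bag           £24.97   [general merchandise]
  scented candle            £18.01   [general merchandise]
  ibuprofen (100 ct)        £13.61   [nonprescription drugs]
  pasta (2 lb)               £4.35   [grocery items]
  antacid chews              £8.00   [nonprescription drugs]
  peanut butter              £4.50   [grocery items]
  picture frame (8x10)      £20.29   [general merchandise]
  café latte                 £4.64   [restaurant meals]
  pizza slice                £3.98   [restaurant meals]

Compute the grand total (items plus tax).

Canvas tote bag £24.97: general merchandise → 10% + 2% local = 12% → £3.00
Scented candle £18.01: general merchandise → 10% + 2% local = 12% → £2.16
Ibuprofen (100 ct) £13.61: nonprescription drugs → 8.5% + 1.25% local = 9.75% → £1.33
Pasta (2 lb) £4.35: grocery items → 0% + 2.5% local = 2.5% → £0.11
Antacid chews £8.00: nonprescription drugs → 8.5% + 1.25% local = 9.75% → £0.78
Peanut butter £4.50: grocery items → 0% + 2.5% local = 2.5% → £0.11
Picture frame (8x10) £20.29: general merchandise → 10% + 2% local = 12% → £2.43
Café latte £4.64: restaurant meals → 5.75% + 0% local = 5.75% → £0.27
Pizza slice £3.98: restaurant meals → 5.75% + 0% local = 5.75% → £0.23
Subtotal = £102.35; tax = £10.42; total due = £112.77

£112.77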